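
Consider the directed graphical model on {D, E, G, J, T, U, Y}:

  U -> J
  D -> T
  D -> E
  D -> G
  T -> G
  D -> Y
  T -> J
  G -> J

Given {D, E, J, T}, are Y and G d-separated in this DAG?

Yes

We examine all 3 paths between Y and G:
Path 1: Y ← D → G
  D is a fork here and D is conditioned on, so the path is blocked at D.
Path 2: Y ← D → T → G
  D is a fork here and D is conditioned on, so the path is blocked at D.
Path 3: Y ← D → T → J ← G
  D is a fork here and D is conditioned on, so the path is blocked at D.
All paths are blocked; Y ⊥ G | {D, E, J, T} holds.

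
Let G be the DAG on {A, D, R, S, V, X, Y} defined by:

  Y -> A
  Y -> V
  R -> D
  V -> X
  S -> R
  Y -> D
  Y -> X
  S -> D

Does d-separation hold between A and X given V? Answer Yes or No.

No — A and X are not d-separated given {V}.

2 paths connect A and X; each must be blocked for d-separation to hold:
  1. A ← Y → X — Y:fork[open] ⇒ active
  2. A ← Y → V → X — Y:fork[open]; V:chain[blocks] ⇒ blocked
Since the path A ← Y → X is active, A and X are not d-separated given {V}.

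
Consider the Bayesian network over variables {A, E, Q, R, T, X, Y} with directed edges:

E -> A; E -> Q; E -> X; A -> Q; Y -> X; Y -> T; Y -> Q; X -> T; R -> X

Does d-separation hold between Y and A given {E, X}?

Yes — Y and A are d-separated given {E, X}.

6 paths connect Y and A; each must be blocked for d-separation to hold:
  1. Y → T ← X ← E → Q ← A — T:collider[blocks]; X:chain[blocks]; E:fork[blocks]; Q:collider[blocks] ⇒ blocked
  2. Y → T ← X ← E → A — T:collider[blocks]; X:chain[blocks]; E:fork[blocks] ⇒ blocked
  3. Y → Q ← E → A — Q:collider[blocks]; E:fork[blocks] ⇒ blocked
  4. Y → Q ← A — Q:collider[blocks] ⇒ blocked
  5. Y → X ← E → Q ← A — X:collider[open]; E:fork[blocks]; Q:collider[blocks] ⇒ blocked
  6. Y → X ← E → A — X:collider[open]; E:fork[blocks] ⇒ blocked
Every path is blocked, so Y and A are d-separated given {E, X}.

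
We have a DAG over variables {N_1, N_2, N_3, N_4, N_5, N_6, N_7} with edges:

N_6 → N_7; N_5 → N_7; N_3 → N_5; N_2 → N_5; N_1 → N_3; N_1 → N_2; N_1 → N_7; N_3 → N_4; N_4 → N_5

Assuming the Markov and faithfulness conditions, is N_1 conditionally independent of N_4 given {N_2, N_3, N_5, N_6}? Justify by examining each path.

We examine all 6 paths between N_1 and N_4:
  1. N_1 → N_3 → N_4 — N_3:chain[blocks] ⇒ blocked
  2. N_1 → N_3 → N_5 ← N_4 — N_3:chain[blocks]; N_5:collider[open] ⇒ blocked
  3. N_1 → N_2 → N_5 ← N_3 → N_4 — N_2:chain[blocks]; N_5:collider[open]; N_3:fork[blocks] ⇒ blocked
  4. N_1 → N_2 → N_5 ← N_4 — N_2:chain[blocks]; N_5:collider[open] ⇒ blocked
  5. N_1 → N_7 ← N_5 ← N_3 → N_4 — N_7:collider[blocks]; N_5:chain[blocks]; N_3:fork[blocks] ⇒ blocked
  6. N_1 → N_7 ← N_5 ← N_4 — N_7:collider[blocks]; N_5:chain[blocks] ⇒ blocked
All paths are blocked; N_1 ⊥ N_4 | {N_2, N_3, N_5, N_6} holds.

Yes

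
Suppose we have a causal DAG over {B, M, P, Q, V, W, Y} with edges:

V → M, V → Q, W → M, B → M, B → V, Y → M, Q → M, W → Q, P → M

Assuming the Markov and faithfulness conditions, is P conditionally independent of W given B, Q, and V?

Yes

Enumerating the 4 paths from P to W and testing each for blocking by {B, Q, V}:
  1. P → M ← Q ← W — M:collider[blocks]; Q:chain[blocks] ⇒ blocked
  2. P → M ← W — M:collider[blocks] ⇒ blocked
  3. P → M ← V → Q ← W — M:collider[blocks]; V:fork[blocks]; Q:collider[open] ⇒ blocked
  4. P → M ← B → V → Q ← W — M:collider[blocks]; B:fork[blocks]; V:chain[blocks]; Q:collider[open] ⇒ blocked
All paths are blocked; P ⊥ W | {B, Q, V} holds.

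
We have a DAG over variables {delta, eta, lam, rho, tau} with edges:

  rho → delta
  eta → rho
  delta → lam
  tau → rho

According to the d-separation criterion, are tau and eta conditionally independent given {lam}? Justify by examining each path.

No — tau and eta are not d-separated given {lam}.

There is one path between tau and eta:
  1. tau → rho ← eta — rho:collider[open] ⇒ active
Because an active path exists, tau and eta are not d-separated.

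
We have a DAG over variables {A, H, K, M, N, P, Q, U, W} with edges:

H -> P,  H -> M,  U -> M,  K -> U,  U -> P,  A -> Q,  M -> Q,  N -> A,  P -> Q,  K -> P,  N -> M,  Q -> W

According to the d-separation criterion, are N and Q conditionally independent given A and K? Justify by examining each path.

No

There are 5 undirected paths between N and Q; checking each against the conditioning set {A, K}:
  1. N → M → Q — M:chain[open] ⇒ active
  2. N → M ← H → P → Q — M:collider[blocks]; H:fork[open]; P:chain[open] ⇒ blocked
  3. N → M ← U → P → Q — M:collider[blocks]; U:fork[open]; P:chain[open] ⇒ blocked
  4. N → M ← U ← K → P → Q — M:collider[blocks]; U:chain[open]; K:fork[blocks]; P:chain[open] ⇒ blocked
  5. N → A → Q — A:chain[blocks] ⇒ blocked
At least one path is unblocked, so d-separation fails.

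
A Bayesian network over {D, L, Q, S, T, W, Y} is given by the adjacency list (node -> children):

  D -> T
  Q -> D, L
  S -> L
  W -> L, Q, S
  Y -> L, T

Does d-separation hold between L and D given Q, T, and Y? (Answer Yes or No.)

Yes

Enumerating the 4 paths from L to D and testing each for blocking by {Q, T, Y}:
  1. L ← S ← W → Q → D — S:chain[open]; W:fork[open]; Q:chain[blocks] ⇒ blocked
  2. L ← W → Q → D — W:fork[open]; Q:chain[blocks] ⇒ blocked
  3. L ← Y → T ← D — Y:fork[blocks]; T:collider[open] ⇒ blocked
  4. L ← Q → D — Q:fork[blocks] ⇒ blocked
Every path is blocked, so L and D are d-separated given {Q, T, Y}.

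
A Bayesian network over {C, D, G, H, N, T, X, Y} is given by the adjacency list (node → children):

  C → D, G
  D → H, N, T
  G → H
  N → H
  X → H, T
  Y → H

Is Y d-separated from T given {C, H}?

No

Enumerating the 4 paths from Y to T and testing each for blocking by {C, H}:
Path 1: Y → H ← X → T
  H is a collider and H is conditioned on, which opens it; X is a fork and X is not conditioned on — no node blocks this path, so it is active.
Path 2: Y → H ← D → T
  H is a collider and H is conditioned on, which opens it; D is a fork and D is not conditioned on — no node blocks this path, so it is active.
Path 3: Y → H ← N ← D → T
  H is a collider and H is conditioned on, which opens it; N is a chain and N is not conditioned on; D is a fork and D is not conditioned on — no node blocks this path, so it is active.
Path 4: Y → H ← G ← C → D → T
  C is a fork here and C is conditioned on, so the path is blocked at C.
Because an active path exists, Y and T are not d-separated.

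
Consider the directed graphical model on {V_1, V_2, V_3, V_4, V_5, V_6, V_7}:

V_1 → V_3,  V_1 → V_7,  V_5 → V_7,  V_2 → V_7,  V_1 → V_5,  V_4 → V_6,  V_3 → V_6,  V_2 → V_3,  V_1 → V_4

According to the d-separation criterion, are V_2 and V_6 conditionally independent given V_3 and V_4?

Yes

6 paths connect V_2 and V_6; each must be blocked for d-separation to hold:
Path 1: V_2 → V_7 ← V_5 ← V_1 → V_4 → V_6
  V_7 is a collider here and neither V_7 nor any of its descendants is conditioned on, so the collider stays closed — the path is blocked at V_7.
Path 2: V_2 → V_7 ← V_5 ← V_1 → V_3 → V_6
  V_7 is a collider here and neither V_7 nor any of its descendants is conditioned on, so the collider stays closed — the path is blocked at V_7.
Path 3: V_2 → V_7 ← V_1 → V_4 → V_6
  V_7 is a collider here and neither V_7 nor any of its descendants is conditioned on, so the collider stays closed — the path is blocked at V_7.
Path 4: V_2 → V_7 ← V_1 → V_3 → V_6
  V_7 is a collider here and neither V_7 nor any of its descendants is conditioned on, so the collider stays closed — the path is blocked at V_7.
Path 5: V_2 → V_3 ← V_1 → V_4 → V_6
  V_4 is a chain here and V_4 is conditioned on, so the path is blocked at V_4.
Path 6: V_2 → V_3 → V_6
  V_3 is a chain here and V_3 is conditioned on, so the path is blocked at V_3.
Every path is blocked, so V_2 and V_6 are d-separated given {V_3, V_4}.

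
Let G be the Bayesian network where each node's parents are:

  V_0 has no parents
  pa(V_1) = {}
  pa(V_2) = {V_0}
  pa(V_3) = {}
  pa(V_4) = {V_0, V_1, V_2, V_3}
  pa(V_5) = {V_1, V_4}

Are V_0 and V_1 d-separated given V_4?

No

4 paths connect V_0 and V_1; each must be blocked for d-separation to hold:
  1. V_0 → V_2 → V_4 ← V_1 — V_2:chain[open]; V_4:collider[open] ⇒ active
  2. V_0 → V_2 → V_4 → V_5 ← V_1 — V_2:chain[open]; V_4:chain[blocks]; V_5:collider[blocks] ⇒ blocked
  3. V_0 → V_4 ← V_1 — V_4:collider[open] ⇒ active
  4. V_0 → V_4 → V_5 ← V_1 — V_4:chain[blocks]; V_5:collider[blocks] ⇒ blocked
At least one path is unblocked, so d-separation fails.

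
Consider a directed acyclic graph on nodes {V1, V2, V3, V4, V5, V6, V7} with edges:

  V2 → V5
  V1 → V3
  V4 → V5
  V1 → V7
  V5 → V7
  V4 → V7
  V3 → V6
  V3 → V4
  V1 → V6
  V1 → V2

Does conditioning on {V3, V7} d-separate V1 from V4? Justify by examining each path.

No

There are 6 undirected paths between V1 and V4; checking each against the conditioning set {V3, V7}:
  1. V1 → V2 → V5 → V7 ← V4 — V2:chain[open]; V5:chain[open]; V7:collider[open] ⇒ active
  2. V1 → V2 → V5 ← V4 — V2:chain[open]; V5:collider[open] ⇒ active
  3. V1 → V7 ← V5 ← V4 — V7:collider[open]; V5:chain[open] ⇒ active
  4. V1 → V7 ← V4 — V7:collider[open] ⇒ active
  5. V1 → V3 → V4 — V3:chain[blocks] ⇒ blocked
  6. V1 → V6 ← V3 → V4 — V6:collider[blocks]; V3:fork[blocks] ⇒ blocked
At least one path is unblocked, so d-separation fails.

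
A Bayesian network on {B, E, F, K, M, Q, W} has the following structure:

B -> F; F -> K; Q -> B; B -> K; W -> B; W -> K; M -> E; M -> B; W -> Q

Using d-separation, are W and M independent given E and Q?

Yes — W and M are d-separated given {E, Q}.

Enumerating the 4 paths from W to M and testing each for blocking by {E, Q}:
Path 1: W → K ← B ← M
  K is a collider here and neither K nor any of its descendants is conditioned on, so the collider stays closed — the path is blocked at K.
Path 2: W → K ← F ← B ← M
  K is a collider here and neither K nor any of its descendants is conditioned on, so the collider stays closed — the path is blocked at K.
Path 3: W → Q → B ← M
  Q is a chain here and Q is conditioned on, so the path is blocked at Q.
Path 4: W → B ← M
  B is a collider here and neither B nor any of its descendants is conditioned on, so the collider stays closed — the path is blocked at B.
Every path is blocked, so W and M are d-separated given {E, Q}.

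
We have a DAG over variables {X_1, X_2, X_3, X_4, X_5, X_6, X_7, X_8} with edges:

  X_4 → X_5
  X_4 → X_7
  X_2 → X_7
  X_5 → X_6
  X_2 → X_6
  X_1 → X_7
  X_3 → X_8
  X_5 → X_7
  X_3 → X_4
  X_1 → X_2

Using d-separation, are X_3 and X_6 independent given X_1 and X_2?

We examine all 6 paths between X_3 and X_6:
Path 1: X_3 → X_4 → X_7 ← X_1 → X_2 → X_6
  X_7 is a collider here and neither X_7 nor any of its descendants is conditioned on, so the collider stays closed — the path is blocked at X_7.
Path 2: X_3 → X_4 → X_7 ← X_2 → X_6
  X_7 is a collider here and neither X_7 nor any of its descendants is conditioned on, so the collider stays closed — the path is blocked at X_7.
Path 3: X_3 → X_4 → X_7 ← X_5 → X_6
  X_7 is a collider here and neither X_7 nor any of its descendants is conditioned on, so the collider stays closed — the path is blocked at X_7.
Path 4: X_3 → X_4 → X_5 → X_7 ← X_1 → X_2 → X_6
  X_7 is a collider here and neither X_7 nor any of its descendants is conditioned on, so the collider stays closed — the path is blocked at X_7.
Path 5: X_3 → X_4 → X_5 → X_7 ← X_2 → X_6
  X_7 is a collider here and neither X_7 nor any of its descendants is conditioned on, so the collider stays closed — the path is blocked at X_7.
Path 6: X_3 → X_4 → X_5 → X_6
  X_4 is a chain and X_4 is not conditioned on; X_5 is a chain and X_5 is not conditioned on — no node blocks this path, so it is active.
Since the path X_3 → X_4 → X_5 → X_6 is active, X_3 and X_6 are not d-separated given {X_1, X_2}.

No — X_3 and X_6 are not d-separated given {X_1, X_2}.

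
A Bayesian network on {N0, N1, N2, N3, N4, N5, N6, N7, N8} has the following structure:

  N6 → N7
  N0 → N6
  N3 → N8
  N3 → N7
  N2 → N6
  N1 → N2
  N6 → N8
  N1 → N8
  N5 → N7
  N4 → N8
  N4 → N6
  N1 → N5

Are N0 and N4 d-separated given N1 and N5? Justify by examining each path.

Yes — N0 and N4 are d-separated given {N1, N5}.

6 paths connect N0 and N4; each must be blocked for d-separation to hold:
Path 1: N0 → N6 → N7 ← N5 ← N1 → N8 ← N4
  N7 is a collider here and neither N7 nor any of its descendants is conditioned on, so the collider stays closed — the path is blocked at N7.
Path 2: N0 → N6 → N7 ← N3 → N8 ← N4
  N7 is a collider here and neither N7 nor any of its descendants is conditioned on, so the collider stays closed — the path is blocked at N7.
Path 3: N0 → N6 ← N2 ← N1 → N5 → N7 ← N3 → N8 ← N4
  N6 is a collider here and neither N6 nor any of its descendants is conditioned on, so the collider stays closed — the path is blocked at N6.
Path 4: N0 → N6 ← N2 ← N1 → N8 ← N4
  N6 is a collider here and neither N6 nor any of its descendants is conditioned on, so the collider stays closed — the path is blocked at N6.
Path 5: N0 → N6 ← N4
  N6 is a collider here and neither N6 nor any of its descendants is conditioned on, so the collider stays closed — the path is blocked at N6.
Path 6: N0 → N6 → N8 ← N4
  N8 is a collider here and neither N8 nor any of its descendants is conditioned on, so the collider stays closed — the path is blocked at N8.
Every path is blocked, so N0 and N4 are d-separated given {N1, N5}.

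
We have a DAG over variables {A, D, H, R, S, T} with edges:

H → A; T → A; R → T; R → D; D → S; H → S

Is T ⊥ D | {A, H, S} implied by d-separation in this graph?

We examine all 2 paths between T and D:
  1. T ← R → D — R:fork[open] ⇒ active
  2. T → A ← H → S ← D — A:collider[open]; H:fork[blocks]; S:collider[open] ⇒ blocked
Because an active path exists, T and D are not d-separated.

No — T and D are not d-separated given {A, H, S}.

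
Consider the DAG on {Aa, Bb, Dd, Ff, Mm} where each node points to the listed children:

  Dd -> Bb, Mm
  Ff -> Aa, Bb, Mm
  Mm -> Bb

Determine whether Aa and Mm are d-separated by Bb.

No

Enumerating the 3 paths from Aa to Mm and testing each for blocking by {Bb}:
Path 1: Aa ← Ff → Mm
  Ff is a fork and Ff is not conditioned on — no node blocks this path, so it is active.
Path 2: Aa ← Ff → Bb ← Dd → Mm
  Ff is a fork and Ff is not conditioned on; Bb is a collider and Bb is conditioned on, which opens it; Dd is a fork and Dd is not conditioned on — no node blocks this path, so it is active.
Path 3: Aa ← Ff → Bb ← Mm
  Ff is a fork and Ff is not conditioned on; Bb is a collider and Bb is conditioned on, which opens it — no node blocks this path, so it is active.
Because an active path exists, Aa and Mm are not d-separated.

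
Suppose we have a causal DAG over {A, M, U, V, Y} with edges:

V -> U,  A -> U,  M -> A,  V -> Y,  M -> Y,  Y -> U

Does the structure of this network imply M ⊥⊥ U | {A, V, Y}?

Enumerating the 3 paths from M to U and testing each for blocking by {A, V, Y}:
Path 1: M → Y ← V → U
  V is a fork here and V is conditioned on, so the path is blocked at V.
Path 2: M → Y → U
  Y is a chain here and Y is conditioned on, so the path is blocked at Y.
Path 3: M → A → U
  A is a chain here and A is conditioned on, so the path is blocked at A.
All paths are blocked; M ⊥ U | {A, V, Y} holds.

Yes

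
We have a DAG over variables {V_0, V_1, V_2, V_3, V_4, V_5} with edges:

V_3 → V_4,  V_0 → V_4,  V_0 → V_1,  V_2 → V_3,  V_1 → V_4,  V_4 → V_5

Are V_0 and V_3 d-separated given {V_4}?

No

There are 2 undirected paths between V_0 and V_3; checking each against the conditioning set {V_4}:
Path 1: V_0 → V_4 ← V_3
  V_4 is a collider and V_4 is conditioned on, which opens it — no node blocks this path, so it is active.
Path 2: V_0 → V_1 → V_4 ← V_3
  V_1 is a chain and V_1 is not conditioned on; V_4 is a collider and V_4 is conditioned on, which opens it — no node blocks this path, so it is active.
Since the path V_0 → V_4 ← V_3 is active, V_0 and V_3 are not d-separated given {V_4}.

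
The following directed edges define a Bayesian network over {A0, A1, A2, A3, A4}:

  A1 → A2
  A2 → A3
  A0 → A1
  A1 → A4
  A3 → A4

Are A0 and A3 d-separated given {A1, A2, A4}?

Yes

We examine all 2 paths between A0 and A3:
Path 1: A0 → A1 → A4 ← A3
  A1 is a chain here and A1 is conditioned on, so the path is blocked at A1.
Path 2: A0 → A1 → A2 → A3
  A1 is a chain here and A1 is conditioned on, so the path is blocked at A1.
Since every path is blocked, d-separation holds.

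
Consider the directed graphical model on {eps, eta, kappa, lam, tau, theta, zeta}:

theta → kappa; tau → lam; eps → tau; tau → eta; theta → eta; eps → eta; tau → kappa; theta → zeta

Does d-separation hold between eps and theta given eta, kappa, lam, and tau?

No

There are 4 undirected paths between eps and theta; checking each against the conditioning set {eta, kappa, lam, tau}:
Path 1: eps → tau → kappa ← theta
  tau is a chain here and tau is conditioned on, so the path is blocked at tau.
Path 2: eps → tau → eta ← theta
  tau is a chain here and tau is conditioned on, so the path is blocked at tau.
Path 3: eps → eta ← tau → kappa ← theta
  tau is a fork here and tau is conditioned on, so the path is blocked at tau.
Path 4: eps → eta ← theta
  eta is a collider and eta is conditioned on, which opens it — no node blocks this path, so it is active.
Because an active path exists, eps and theta are not d-separated.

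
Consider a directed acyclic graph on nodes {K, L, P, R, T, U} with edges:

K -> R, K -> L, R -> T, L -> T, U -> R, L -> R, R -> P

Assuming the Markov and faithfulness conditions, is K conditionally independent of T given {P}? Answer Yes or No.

There are 4 undirected paths between K and T; checking each against the conditioning set {P}:
Path 1: K → L → T
  L is a chain and L is not conditioned on — no node blocks this path, so it is active.
Path 2: K → L → R → T
  L is a chain and L is not conditioned on; R is a chain and R is not conditioned on — no node blocks this path, so it is active.
Path 3: K → R ← L → T
  R is a collider and its descendant P is conditioned on, which opens it; L is a fork and L is not conditioned on — no node blocks this path, so it is active.
Path 4: K → R → T
  R is a chain and R is not conditioned on — no node blocks this path, so it is active.
Because an active path exists, K and T are not d-separated.

No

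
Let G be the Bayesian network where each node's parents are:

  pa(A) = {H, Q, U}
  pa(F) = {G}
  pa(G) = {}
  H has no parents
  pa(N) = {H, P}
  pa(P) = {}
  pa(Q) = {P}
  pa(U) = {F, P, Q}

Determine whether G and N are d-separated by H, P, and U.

Yes

6 paths connect G and N; each must be blocked for d-separation to hold:
  1. G → F → U ← Q ← P → N — F:chain[open]; U:collider[open]; Q:chain[open]; P:fork[blocks] ⇒ blocked
  2. G → F → U ← Q → A ← H → N — F:chain[open]; U:collider[open]; Q:fork[open]; A:collider[blocks]; H:fork[blocks] ⇒ blocked
  3. G → F → U ← P → Q → A ← H → N — F:chain[open]; U:collider[open]; P:fork[blocks]; Q:chain[open]; A:collider[blocks]; H:fork[blocks] ⇒ blocked
  4. G → F → U ← P → N — F:chain[open]; U:collider[open]; P:fork[blocks] ⇒ blocked
  5. G → F → U → A ← H → N — F:chain[open]; U:chain[blocks]; A:collider[blocks]; H:fork[blocks] ⇒ blocked
  6. G → F → U → A ← Q ← P → N — F:chain[open]; U:chain[blocks]; A:collider[blocks]; Q:chain[open]; P:fork[blocks] ⇒ blocked
Every path is blocked, so G and N are d-separated given {H, P, U}.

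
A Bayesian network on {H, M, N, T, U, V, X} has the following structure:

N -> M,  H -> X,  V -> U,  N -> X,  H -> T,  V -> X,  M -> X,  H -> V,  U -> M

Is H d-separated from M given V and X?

No — H and M are not d-separated given {V, X}.

We examine all 6 paths between H and M:
  1. H → X ← M — X:collider[open] ⇒ active
  2. H → X ← V → U → M — X:collider[open]; V:fork[blocks]; U:chain[open] ⇒ blocked
  3. H → X ← N → M — X:collider[open]; N:fork[open] ⇒ active
  4. H → V → X ← M — V:chain[blocks]; X:collider[open] ⇒ blocked
  5. H → V → X ← N → M — V:chain[blocks]; X:collider[open]; N:fork[open] ⇒ blocked
  6. H → V → U → M — V:chain[blocks]; U:chain[open] ⇒ blocked
At least one path is unblocked, so d-separation fails.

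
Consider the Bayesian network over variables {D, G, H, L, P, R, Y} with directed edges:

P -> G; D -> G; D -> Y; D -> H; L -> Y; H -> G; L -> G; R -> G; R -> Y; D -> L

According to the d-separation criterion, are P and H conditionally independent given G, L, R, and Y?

No — P and H are not d-separated given {G, L, R, Y}.

There are 6 undirected paths between P and H; checking each against the conditioning set {G, L, R, Y}:
Path 1: P → G ← L ← D → H
  L is a chain here and L is conditioned on, so the path is blocked at L.
Path 2: P → G ← L → Y ← D → H
  L is a fork here and L is conditioned on, so the path is blocked at L.
Path 3: P → G ← D → H
  G is a collider and G is conditioned on, which opens it; D is a fork and D is not conditioned on — no node blocks this path, so it is active.
Path 4: P → G ← H
  G is a collider and G is conditioned on, which opens it — no node blocks this path, so it is active.
Path 5: P → G ← R → Y ← L ← D → H
  R is a fork here and R is conditioned on, so the path is blocked at R.
Path 6: P → G ← R → Y ← D → H
  R is a fork here and R is conditioned on, so the path is blocked at R.
Since the path P → G ← D → H is active, P and H are not d-separated given {G, L, R, Y}.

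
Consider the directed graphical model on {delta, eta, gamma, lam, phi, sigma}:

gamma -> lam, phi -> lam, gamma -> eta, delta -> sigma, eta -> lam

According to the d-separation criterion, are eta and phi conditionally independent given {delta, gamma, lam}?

No

There are 2 undirected paths between eta and phi; checking each against the conditioning set {delta, gamma, lam}:
Path 1: eta ← gamma → lam ← phi
  gamma is a fork here and gamma is conditioned on, so the path is blocked at gamma.
Path 2: eta → lam ← phi
  lam is a collider and lam is conditioned on, which opens it — no node blocks this path, so it is active.
Since the path eta → lam ← phi is active, eta and phi are not d-separated given {delta, gamma, lam}.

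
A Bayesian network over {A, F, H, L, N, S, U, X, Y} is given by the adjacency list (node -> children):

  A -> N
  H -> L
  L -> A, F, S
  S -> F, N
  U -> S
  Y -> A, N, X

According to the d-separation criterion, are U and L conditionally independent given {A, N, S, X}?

No

We examine all 4 paths between U and L:
Path 1: U → S → F ← L
  S is a chain here and S is conditioned on, so the path is blocked at S.
Path 2: U → S → N ← A ← L
  S is a chain here and S is conditioned on, so the path is blocked at S.
Path 3: U → S → N ← Y → A ← L
  S is a chain here and S is conditioned on, so the path is blocked at S.
Path 4: U → S ← L
  S is a collider and S is conditioned on, which opens it — no node blocks this path, so it is active.
At least one path is unblocked, so d-separation fails.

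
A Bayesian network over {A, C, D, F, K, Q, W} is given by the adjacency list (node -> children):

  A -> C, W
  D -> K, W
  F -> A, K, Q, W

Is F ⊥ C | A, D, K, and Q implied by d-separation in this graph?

There are 3 undirected paths between F and C; checking each against the conditioning set {A, D, K, Q}:
Path 1: F → K ← D → W ← A → C
  D is a fork here and D is conditioned on, so the path is blocked at D.
Path 2: F → A → C
  A is a chain here and A is conditioned on, so the path is blocked at A.
Path 3: F → W ← A → C
  W is a collider here and neither W nor any of its descendants is conditioned on, so the collider stays closed — the path is blocked at W.
Since every path is blocked, d-separation holds.

Yes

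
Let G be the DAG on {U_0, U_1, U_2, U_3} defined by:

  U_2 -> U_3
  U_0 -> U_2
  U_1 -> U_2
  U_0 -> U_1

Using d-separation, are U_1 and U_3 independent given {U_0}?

No — U_1 and U_3 are not d-separated given {U_0}.

2 paths connect U_1 and U_3; each must be blocked for d-separation to hold:
  1. U_1 ← U_0 → U_2 → U_3 — U_0:fork[blocks]; U_2:chain[open] ⇒ blocked
  2. U_1 → U_2 → U_3 — U_2:chain[open] ⇒ active
At least one path is unblocked, so d-separation fails.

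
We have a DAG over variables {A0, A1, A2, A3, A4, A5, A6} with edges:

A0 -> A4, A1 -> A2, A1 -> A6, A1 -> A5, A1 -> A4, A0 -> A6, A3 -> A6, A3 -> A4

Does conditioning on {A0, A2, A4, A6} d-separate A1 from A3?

There are 4 undirected paths between A1 and A3; checking each against the conditioning set {A0, A2, A4, A6}:
Path 1: A1 → A4 ← A3
  A4 is a collider and A4 is conditioned on, which opens it — no node blocks this path, so it is active.
Path 2: A1 → A4 ← A0 → A6 ← A3
  A0 is a fork here and A0 is conditioned on, so the path is blocked at A0.
Path 3: A1 → A6 ← A3
  A6 is a collider and A6 is conditioned on, which opens it — no node blocks this path, so it is active.
Path 4: A1 → A6 ← A0 → A4 ← A3
  A0 is a fork here and A0 is conditioned on, so the path is blocked at A0.
At least one path is unblocked, so d-separation fails.

No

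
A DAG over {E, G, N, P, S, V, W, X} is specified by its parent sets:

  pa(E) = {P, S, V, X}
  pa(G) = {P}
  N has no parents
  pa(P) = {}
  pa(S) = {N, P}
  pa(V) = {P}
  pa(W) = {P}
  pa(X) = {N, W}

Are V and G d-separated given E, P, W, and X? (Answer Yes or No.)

6 paths connect V and G; each must be blocked for d-separation to hold:
  1. V ← P → G — P:fork[blocks] ⇒ blocked
  2. V → E ← P → G — E:collider[open]; P:fork[blocks] ⇒ blocked
  3. V → E ← S ← P → G — E:collider[open]; S:chain[open]; P:fork[blocks] ⇒ blocked
  4. V → E ← S ← N → X ← W ← P → G — E:collider[open]; S:chain[open]; N:fork[open]; X:collider[open]; W:chain[blocks]; P:fork[blocks] ⇒ blocked
  5. V → E ← X ← W ← P → G — E:collider[open]; X:chain[blocks]; W:chain[blocks]; P:fork[blocks] ⇒ blocked
  6. V → E ← X ← N → S ← P → G — E:collider[open]; X:chain[blocks]; N:fork[open]; S:collider[open]; P:fork[blocks] ⇒ blocked
All paths are blocked; V ⊥ G | {E, P, W, X} holds.

Yes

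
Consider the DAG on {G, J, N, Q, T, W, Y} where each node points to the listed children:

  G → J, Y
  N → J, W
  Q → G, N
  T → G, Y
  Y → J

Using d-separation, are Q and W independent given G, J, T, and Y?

Enumerating the 4 paths from Q to W and testing each for blocking by {G, J, T, Y}:
Path 1: Q → G ← T → Y → J ← N → W
  T is a fork here and T is conditioned on, so the path is blocked at T.
Path 2: Q → G → Y → J ← N → W
  G is a chain here and G is conditioned on, so the path is blocked at G.
Path 3: Q → G → J ← N → W
  G is a chain here and G is conditioned on, so the path is blocked at G.
Path 4: Q → N → W
  N is a chain and N is not conditioned on — no node blocks this path, so it is active.
Because an active path exists, Q and W are not d-separated.

No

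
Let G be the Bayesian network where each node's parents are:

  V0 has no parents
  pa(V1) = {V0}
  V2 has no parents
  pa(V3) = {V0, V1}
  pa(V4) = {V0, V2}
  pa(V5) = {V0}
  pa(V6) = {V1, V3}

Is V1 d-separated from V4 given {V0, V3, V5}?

Yes

3 paths connect V1 and V4; each must be blocked for d-separation to hold:
  1. V1 → V6 ← V3 ← V0 → V4 — V6:collider[blocks]; V3:chain[blocks]; V0:fork[blocks] ⇒ blocked
  2. V1 ← V0 → V4 — V0:fork[blocks] ⇒ blocked
  3. V1 → V3 ← V0 → V4 — V3:collider[open]; V0:fork[blocks] ⇒ blocked
All paths are blocked; V1 ⊥ V4 | {V0, V3, V5} holds.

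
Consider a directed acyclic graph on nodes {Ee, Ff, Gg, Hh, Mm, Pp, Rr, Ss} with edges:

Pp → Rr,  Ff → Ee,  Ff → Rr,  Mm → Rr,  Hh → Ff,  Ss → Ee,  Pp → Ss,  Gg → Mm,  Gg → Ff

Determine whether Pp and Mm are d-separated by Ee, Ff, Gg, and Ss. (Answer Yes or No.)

4 paths connect Pp and Mm; each must be blocked for d-separation to hold:
Path 1: Pp → Rr ← Ff ← Gg → Mm
  Rr is a collider here and neither Rr nor any of its descendants is conditioned on, so the collider stays closed — the path is blocked at Rr.
Path 2: Pp → Rr ← Mm
  Rr is a collider here and neither Rr nor any of its descendants is conditioned on, so the collider stays closed — the path is blocked at Rr.
Path 3: Pp → Ss → Ee ← Ff → Rr ← Mm
  Ss is a chain here and Ss is conditioned on, so the path is blocked at Ss.
Path 4: Pp → Ss → Ee ← Ff ← Gg → Mm
  Ss is a chain here and Ss is conditioned on, so the path is blocked at Ss.
Every path is blocked, so Pp and Mm are d-separated given {Ee, Ff, Gg, Ss}.

Yes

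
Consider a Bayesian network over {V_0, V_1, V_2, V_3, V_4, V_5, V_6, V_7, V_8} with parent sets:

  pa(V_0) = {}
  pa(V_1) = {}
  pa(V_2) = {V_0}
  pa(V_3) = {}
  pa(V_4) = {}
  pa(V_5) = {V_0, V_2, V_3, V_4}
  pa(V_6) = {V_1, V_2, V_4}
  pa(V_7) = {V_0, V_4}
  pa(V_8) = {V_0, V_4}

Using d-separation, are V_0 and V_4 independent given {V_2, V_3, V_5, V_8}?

There are 6 undirected paths between V_0 and V_4; checking each against the conditioning set {V_2, V_3, V_5, V_8}:
Path 1: V_0 → V_7 ← V_4
  V_7 is a collider here and neither V_7 nor any of its descendants is conditioned on, so the collider stays closed — the path is blocked at V_7.
Path 2: V_0 → V_2 → V_5 ← V_4
  V_2 is a chain here and V_2 is conditioned on, so the path is blocked at V_2.
Path 3: V_0 → V_2 → V_6 ← V_4
  V_2 is a chain here and V_2 is conditioned on, so the path is blocked at V_2.
Path 4: V_0 → V_8 ← V_4
  V_8 is a collider and V_8 is conditioned on, which opens it — no node blocks this path, so it is active.
Path 5: V_0 → V_5 ← V_2 → V_6 ← V_4
  V_2 is a fork here and V_2 is conditioned on, so the path is blocked at V_2.
Path 6: V_0 → V_5 ← V_4
  V_5 is a collider and V_5 is conditioned on, which opens it — no node blocks this path, so it is active.
Since the path V_0 → V_8 ← V_4 is active, V_0 and V_4 are not d-separated given {V_2, V_3, V_5, V_8}.

No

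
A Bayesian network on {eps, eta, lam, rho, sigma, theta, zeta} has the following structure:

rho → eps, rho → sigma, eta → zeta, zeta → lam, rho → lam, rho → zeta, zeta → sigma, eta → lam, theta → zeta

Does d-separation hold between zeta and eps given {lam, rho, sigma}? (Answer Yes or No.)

We examine all 4 paths between zeta and eps:
Path 1: zeta → sigma ← rho → eps
  rho is a fork here and rho is conditioned on, so the path is blocked at rho.
Path 2: zeta ← rho → eps
  rho is a fork here and rho is conditioned on, so the path is blocked at rho.
Path 3: zeta → lam ← rho → eps
  rho is a fork here and rho is conditioned on, so the path is blocked at rho.
Path 4: zeta ← eta → lam ← rho → eps
  rho is a fork here and rho is conditioned on, so the path is blocked at rho.
All paths are blocked; zeta ⊥ eps | {lam, rho, sigma} holds.

Yes — zeta and eps are d-separated given {lam, rho, sigma}.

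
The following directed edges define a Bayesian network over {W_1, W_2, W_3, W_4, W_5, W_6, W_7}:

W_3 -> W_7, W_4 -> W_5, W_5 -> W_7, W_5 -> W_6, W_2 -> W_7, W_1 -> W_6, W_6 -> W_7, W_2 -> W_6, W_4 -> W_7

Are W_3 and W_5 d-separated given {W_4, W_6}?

We examine all 4 paths between W_3 and W_5:
  1. W_3 → W_7 ← W_6 ← W_5 — W_7:collider[blocks]; W_6:chain[blocks] ⇒ blocked
  2. W_3 → W_7 ← W_5 — W_7:collider[blocks] ⇒ blocked
  3. W_3 → W_7 ← W_2 → W_6 ← W_5 — W_7:collider[blocks]; W_2:fork[open]; W_6:collider[open] ⇒ blocked
  4. W_3 → W_7 ← W_4 → W_5 — W_7:collider[blocks]; W_4:fork[blocks] ⇒ blocked
Every path is blocked, so W_3 and W_5 are d-separated given {W_4, W_6}.

Yes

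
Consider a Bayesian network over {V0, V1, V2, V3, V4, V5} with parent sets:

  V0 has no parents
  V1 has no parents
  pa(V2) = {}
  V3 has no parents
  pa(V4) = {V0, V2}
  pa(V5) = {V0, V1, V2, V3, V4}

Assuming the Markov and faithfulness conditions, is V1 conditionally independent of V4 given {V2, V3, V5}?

We examine all 3 paths between V1 and V4:
Path 1: V1 → V5 ← V4
  V5 is a collider and V5 is conditioned on, which opens it — no node blocks this path, so it is active.
Path 2: V1 → V5 ← V0 → V4
  V5 is a collider and V5 is conditioned on, which opens it; V0 is a fork and V0 is not conditioned on — no node blocks this path, so it is active.
Path 3: V1 → V5 ← V2 → V4
  V2 is a fork here and V2 is conditioned on, so the path is blocked at V2.
Because an active path exists, V1 and V4 are not d-separated.

No — V1 and V4 are not d-separated given {V2, V3, V5}.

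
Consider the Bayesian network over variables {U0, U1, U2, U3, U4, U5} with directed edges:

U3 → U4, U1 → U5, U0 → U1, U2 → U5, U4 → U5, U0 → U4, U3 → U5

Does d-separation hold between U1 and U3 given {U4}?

There are 4 undirected paths between U1 and U3; checking each against the conditioning set {U4}:
  1. U1 ← U0 → U4 ← U3 — U0:fork[open]; U4:collider[open] ⇒ active
  2. U1 ← U0 → U4 → U5 ← U3 — U0:fork[open]; U4:chain[blocks]; U5:collider[blocks] ⇒ blocked
  3. U1 → U5 ← U3 — U5:collider[blocks] ⇒ blocked
  4. U1 → U5 ← U4 ← U3 — U5:collider[blocks]; U4:chain[blocks] ⇒ blocked
At least one path is unblocked, so d-separation fails.

No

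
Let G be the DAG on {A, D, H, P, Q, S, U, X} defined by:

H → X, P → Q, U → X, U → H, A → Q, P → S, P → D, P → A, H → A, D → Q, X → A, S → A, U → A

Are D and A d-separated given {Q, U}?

No — D and A are not d-separated given {Q, U}.

We examine all 6 paths between D and A:
  1. D ← P → S → A — P:fork[open]; S:chain[open] ⇒ active
  2. D ← P → Q ← A — P:fork[open]; Q:collider[open] ⇒ active
  3. D ← P → A — P:fork[open] ⇒ active
  4. D → Q ← P → S → A — Q:collider[open]; P:fork[open]; S:chain[open] ⇒ active
  5. D → Q ← P → A — Q:collider[open]; P:fork[open] ⇒ active
  6. D → Q ← A — Q:collider[open] ⇒ active
At least one path is unblocked, so d-separation fails.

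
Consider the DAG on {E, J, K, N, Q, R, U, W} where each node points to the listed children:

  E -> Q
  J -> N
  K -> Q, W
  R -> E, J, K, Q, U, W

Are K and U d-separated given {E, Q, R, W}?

Yes — K and U are d-separated given {E, Q, R, W}.

4 paths connect K and U; each must be blocked for d-separation to hold:
Path 1: K ← R → U
  R is a fork here and R is conditioned on, so the path is blocked at R.
Path 2: K → W ← R → U
  R is a fork here and R is conditioned on, so the path is blocked at R.
Path 3: K → Q ← R → U
  R is a fork here and R is conditioned on, so the path is blocked at R.
Path 4: K → Q ← E ← R → U
  E is a chain here and E is conditioned on, so the path is blocked at E.
All paths are blocked; K ⊥ U | {E, Q, R, W} holds.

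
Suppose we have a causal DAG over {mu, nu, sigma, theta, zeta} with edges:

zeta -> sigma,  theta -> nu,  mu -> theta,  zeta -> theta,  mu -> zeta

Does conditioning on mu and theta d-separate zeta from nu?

Yes — zeta and nu are d-separated given {mu, theta}.

There are 2 undirected paths between zeta and nu; checking each against the conditioning set {mu, theta}:
Path 1: zeta ← mu → theta → nu
  mu is a fork here and mu is conditioned on, so the path is blocked at mu.
Path 2: zeta → theta → nu
  theta is a chain here and theta is conditioned on, so the path is blocked at theta.
All paths are blocked; zeta ⊥ nu | {mu, theta} holds.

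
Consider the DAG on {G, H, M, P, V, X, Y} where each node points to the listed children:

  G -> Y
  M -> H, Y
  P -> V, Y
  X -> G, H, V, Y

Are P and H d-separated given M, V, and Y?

No — P and H are not d-separated given {M, V, Y}.

There are 6 undirected paths between P and H; checking each against the conditioning set {M, V, Y}:
Path 1: P → Y ← G ← X → H
  Y is a collider and Y is conditioned on, which opens it; G is a chain and G is not conditioned on; X is a fork and X is not conditioned on — no node blocks this path, so it is active.
Path 2: P → Y ← X → H
  Y is a collider and Y is conditioned on, which opens it; X is a fork and X is not conditioned on — no node blocks this path, so it is active.
Path 3: P → Y ← M → H
  M is a fork here and M is conditioned on, so the path is blocked at M.
Path 4: P → V ← X → Y ← M → H
  M is a fork here and M is conditioned on, so the path is blocked at M.
Path 5: P → V ← X → H
  V is a collider and V is conditioned on, which opens it; X is a fork and X is not conditioned on — no node blocks this path, so it is active.
Path 6: P → V ← X → G → Y ← M → H
  M is a fork here and M is conditioned on, so the path is blocked at M.
At least one path is unblocked, so d-separation fails.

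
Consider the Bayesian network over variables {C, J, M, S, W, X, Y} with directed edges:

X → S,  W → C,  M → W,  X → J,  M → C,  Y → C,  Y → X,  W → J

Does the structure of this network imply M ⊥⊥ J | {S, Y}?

4 paths connect M and J; each must be blocked for d-separation to hold:
Path 1: M → C ← W → J
  C is a collider here and neither C nor any of its descendants is conditioned on, so the collider stays closed — the path is blocked at C.
Path 2: M → C ← Y → X → J
  C is a collider here and neither C nor any of its descendants is conditioned on, so the collider stays closed — the path is blocked at C.
Path 3: M → W → C ← Y → X → J
  C is a collider here and neither C nor any of its descendants is conditioned on, so the collider stays closed — the path is blocked at C.
Path 4: M → W → J
  W is a chain and W is not conditioned on — no node blocks this path, so it is active.
At least one path is unblocked, so d-separation fails.

No — M and J are not d-separated given {S, Y}.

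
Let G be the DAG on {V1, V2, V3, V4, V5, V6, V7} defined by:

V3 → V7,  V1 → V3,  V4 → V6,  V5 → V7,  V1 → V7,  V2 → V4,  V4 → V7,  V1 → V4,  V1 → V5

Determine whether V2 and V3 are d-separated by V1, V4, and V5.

6 paths connect V2 and V3; each must be blocked for d-separation to hold:
Path 1: V2 → V4 → V7 ← V1 → V3
  V4 is a chain here and V4 is conditioned on, so the path is blocked at V4.
Path 2: V2 → V4 → V7 ← V5 ← V1 → V3
  V4 is a chain here and V4 is conditioned on, so the path is blocked at V4.
Path 3: V2 → V4 → V7 ← V3
  V4 is a chain here and V4 is conditioned on, so the path is blocked at V4.
Path 4: V2 → V4 ← V1 → V7 ← V3
  V1 is a fork here and V1 is conditioned on, so the path is blocked at V1.
Path 5: V2 → V4 ← V1 → V5 → V7 ← V3
  V1 is a fork here and V1 is conditioned on, so the path is blocked at V1.
Path 6: V2 → V4 ← V1 → V3
  V1 is a fork here and V1 is conditioned on, so the path is blocked at V1.
Every path is blocked, so V2 and V3 are d-separated given {V1, V4, V5}.

Yes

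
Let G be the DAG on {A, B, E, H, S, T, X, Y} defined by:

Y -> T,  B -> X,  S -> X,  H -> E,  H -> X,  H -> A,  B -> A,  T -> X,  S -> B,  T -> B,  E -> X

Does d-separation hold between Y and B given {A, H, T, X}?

There are 5 undirected paths between Y and B; checking each against the conditioning set {A, H, T, X}:
Path 1: Y → T → B
  T is a chain here and T is conditioned on, so the path is blocked at T.
Path 2: Y → T → X ← B
  T is a chain here and T is conditioned on, so the path is blocked at T.
Path 3: Y → T → X ← E ← H → A ← B
  T is a chain here and T is conditioned on, so the path is blocked at T.
Path 4: Y → T → X ← H → A ← B
  T is a chain here and T is conditioned on, so the path is blocked at T.
Path 5: Y → T → X ← S → B
  T is a chain here and T is conditioned on, so the path is blocked at T.
Every path is blocked, so Y and B are d-separated given {A, H, T, X}.

Yes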